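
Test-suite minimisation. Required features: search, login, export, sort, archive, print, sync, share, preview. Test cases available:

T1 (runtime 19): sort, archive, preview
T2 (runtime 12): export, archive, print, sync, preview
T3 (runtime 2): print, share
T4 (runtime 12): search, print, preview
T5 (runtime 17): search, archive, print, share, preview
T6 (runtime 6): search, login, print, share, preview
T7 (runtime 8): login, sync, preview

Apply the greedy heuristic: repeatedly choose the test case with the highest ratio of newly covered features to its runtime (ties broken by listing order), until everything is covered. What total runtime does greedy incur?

Pick 1: T3 adds 2 new (print, share) at runtime 2 (ratio 2/2).
Pick 2: T6 adds 3 new (search, login, preview) at runtime 6 (ratio 3/6).
Pick 3: T2 adds 3 new (export, archive, sync) at runtime 12 (ratio 3/12).
Pick 4: T1 adds 1 new (sort) at runtime 19 (ratio 1/19).
Greedy total runtime: 2 + 6 + 12 + 19 = 39. (The true optimum is 37, so greedy overshoots here.)

39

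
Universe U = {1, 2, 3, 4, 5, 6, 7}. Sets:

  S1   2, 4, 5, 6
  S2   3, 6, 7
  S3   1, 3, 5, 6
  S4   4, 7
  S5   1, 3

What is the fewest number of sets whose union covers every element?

S1, S2, S3 together cover {1, 2, 3, 4, 5, 6, 7} — every element.
No 2 of the 5 sets cover everything (all 10 pairs fall short), so 3 is minimum.

3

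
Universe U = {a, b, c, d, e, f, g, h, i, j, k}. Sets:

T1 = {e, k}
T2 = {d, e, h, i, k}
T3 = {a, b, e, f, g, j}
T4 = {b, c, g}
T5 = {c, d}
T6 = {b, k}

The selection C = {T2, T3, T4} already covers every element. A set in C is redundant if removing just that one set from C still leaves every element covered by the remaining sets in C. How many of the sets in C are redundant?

0

Drop T2: d, h, i, k uncovered — not redundant.
Drop T3: a, f, j uncovered — not redundant.
Drop T4: c uncovered — not redundant.
None of the sets in C is redundant.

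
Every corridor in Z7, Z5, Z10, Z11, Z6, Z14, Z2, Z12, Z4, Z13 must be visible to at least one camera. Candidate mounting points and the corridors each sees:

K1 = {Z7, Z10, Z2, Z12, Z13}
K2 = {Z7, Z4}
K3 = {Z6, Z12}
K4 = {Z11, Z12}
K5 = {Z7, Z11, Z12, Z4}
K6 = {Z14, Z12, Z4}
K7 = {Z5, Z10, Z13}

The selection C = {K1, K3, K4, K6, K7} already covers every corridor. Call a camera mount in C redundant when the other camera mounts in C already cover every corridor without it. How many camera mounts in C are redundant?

0

Drop K1: Z7, Z2 uncovered — not redundant.
Drop K3: Z6 uncovered — not redundant.
Drop K4: Z11 uncovered — not redundant.
Drop K6: Z14, Z4 uncovered — not redundant.
Drop K7: Z5 uncovered — not redundant.
None of the camera mounts in C is redundant.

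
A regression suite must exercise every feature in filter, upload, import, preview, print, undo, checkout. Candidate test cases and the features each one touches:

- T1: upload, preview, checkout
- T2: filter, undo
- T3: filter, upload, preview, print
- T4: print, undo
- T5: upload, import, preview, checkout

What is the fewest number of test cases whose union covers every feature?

3

T2, T3, T5 together cover {filter, upload, import, preview, print, undo, checkout} — every feature.
No 2 of the 5 test cases cover everything (all 10 pairs fall short), so 3 is minimum.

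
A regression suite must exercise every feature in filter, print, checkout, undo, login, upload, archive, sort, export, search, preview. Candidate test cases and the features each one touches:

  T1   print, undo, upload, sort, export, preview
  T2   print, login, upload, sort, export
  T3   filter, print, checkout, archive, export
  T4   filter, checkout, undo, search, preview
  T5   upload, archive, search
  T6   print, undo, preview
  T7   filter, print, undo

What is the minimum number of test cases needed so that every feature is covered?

3

T2, T3, T4 together cover {filter, print, checkout, undo, login, upload, archive, sort, export, search, preview} — every feature.
No 2 of the 7 test cases cover everything (all 21 pairs fall short), so 3 is minimum.
Greedy (largest uncovered first) would take T1, T3, T2, T4 — 4 test cases — but 3 suffice.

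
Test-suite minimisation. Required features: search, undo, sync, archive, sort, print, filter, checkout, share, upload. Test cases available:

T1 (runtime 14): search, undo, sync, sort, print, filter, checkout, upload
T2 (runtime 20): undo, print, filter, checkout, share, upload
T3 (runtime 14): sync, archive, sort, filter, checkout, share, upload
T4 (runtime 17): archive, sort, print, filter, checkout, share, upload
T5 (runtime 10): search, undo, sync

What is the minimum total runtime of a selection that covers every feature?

27

T4, T5 cover every feature at runtime 17 + 10 = 27.
Any cover uses at least 2 test cases; among all covering selections none totals below 27.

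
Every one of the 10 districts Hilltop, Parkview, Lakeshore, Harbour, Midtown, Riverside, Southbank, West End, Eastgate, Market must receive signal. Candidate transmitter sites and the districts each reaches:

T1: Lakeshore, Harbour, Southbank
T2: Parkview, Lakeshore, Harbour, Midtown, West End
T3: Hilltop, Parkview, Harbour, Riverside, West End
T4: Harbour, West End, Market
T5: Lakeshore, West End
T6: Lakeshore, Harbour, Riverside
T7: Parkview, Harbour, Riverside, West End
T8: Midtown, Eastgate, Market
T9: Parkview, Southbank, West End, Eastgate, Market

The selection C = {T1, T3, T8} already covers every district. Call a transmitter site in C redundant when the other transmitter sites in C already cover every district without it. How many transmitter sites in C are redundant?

0

Drop T1: Lakeshore, Southbank uncovered — not redundant.
Drop T3: Hilltop, Parkview, Riverside, West End uncovered — not redundant.
Drop T8: Midtown, Eastgate, Market uncovered — not redundant.
None of the transmitter sites in C is redundant.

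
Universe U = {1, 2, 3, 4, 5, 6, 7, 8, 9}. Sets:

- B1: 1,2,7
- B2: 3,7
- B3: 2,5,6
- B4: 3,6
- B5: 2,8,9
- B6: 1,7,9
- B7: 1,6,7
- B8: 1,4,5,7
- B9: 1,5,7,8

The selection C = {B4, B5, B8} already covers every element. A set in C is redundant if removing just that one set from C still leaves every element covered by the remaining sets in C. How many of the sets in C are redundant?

0

Drop B4: 3, 6 uncovered — not redundant.
Drop B5: 2, 8, 9 uncovered — not redundant.
Drop B8: 1, 4, 5, 7 uncovered — not redundant.
None of the sets in C is redundant.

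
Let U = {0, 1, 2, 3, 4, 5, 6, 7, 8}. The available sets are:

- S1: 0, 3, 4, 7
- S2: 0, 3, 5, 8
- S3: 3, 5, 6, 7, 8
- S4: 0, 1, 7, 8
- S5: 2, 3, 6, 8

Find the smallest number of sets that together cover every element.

4

S1, S2, S4, S5 together cover {0, 1, 2, 3, 4, 5, 6, 7, 8} — every element.
No 3 of the 5 sets cover everything (all 10 triples fall short), so 4 is minimum.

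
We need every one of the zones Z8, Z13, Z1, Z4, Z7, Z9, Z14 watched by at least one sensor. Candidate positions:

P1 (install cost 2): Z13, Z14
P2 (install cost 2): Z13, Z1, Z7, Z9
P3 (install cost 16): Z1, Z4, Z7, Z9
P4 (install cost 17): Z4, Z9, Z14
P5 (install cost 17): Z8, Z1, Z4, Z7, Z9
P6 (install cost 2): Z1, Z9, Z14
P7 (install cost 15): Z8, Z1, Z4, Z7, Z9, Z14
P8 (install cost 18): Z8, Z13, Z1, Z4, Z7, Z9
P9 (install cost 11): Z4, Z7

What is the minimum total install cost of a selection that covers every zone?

P1, P7 cover every zone at install cost 2 + 15 = 17.
Any cover uses at least 2 sensor positions; among all covering selections none totals below 17.
Greedy by coverage-per-install cost would pick P2, P1, P7 for 19 — worse than the optimum 17.

17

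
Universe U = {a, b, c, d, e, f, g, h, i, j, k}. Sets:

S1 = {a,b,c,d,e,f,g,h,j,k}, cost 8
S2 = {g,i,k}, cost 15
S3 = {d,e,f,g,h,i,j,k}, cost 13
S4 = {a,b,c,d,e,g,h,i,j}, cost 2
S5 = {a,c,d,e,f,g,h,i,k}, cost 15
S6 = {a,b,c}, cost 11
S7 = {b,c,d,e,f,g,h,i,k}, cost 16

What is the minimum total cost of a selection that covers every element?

10

S1, S4 cover every element at cost 8 + 2 = 10.
Any cover uses at least 2 sets; among all covering selections none totals below 10.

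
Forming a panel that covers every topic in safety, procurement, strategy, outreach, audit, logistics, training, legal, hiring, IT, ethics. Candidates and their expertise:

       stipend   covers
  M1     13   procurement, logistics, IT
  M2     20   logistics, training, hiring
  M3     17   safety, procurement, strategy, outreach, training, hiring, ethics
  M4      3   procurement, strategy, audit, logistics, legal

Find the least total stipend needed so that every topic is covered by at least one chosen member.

M1, M3, M4 cover every topic at stipend 13 + 17 + 3 = 33.
Any cover uses at least 3 members; among all covering selections none totals below 33.

33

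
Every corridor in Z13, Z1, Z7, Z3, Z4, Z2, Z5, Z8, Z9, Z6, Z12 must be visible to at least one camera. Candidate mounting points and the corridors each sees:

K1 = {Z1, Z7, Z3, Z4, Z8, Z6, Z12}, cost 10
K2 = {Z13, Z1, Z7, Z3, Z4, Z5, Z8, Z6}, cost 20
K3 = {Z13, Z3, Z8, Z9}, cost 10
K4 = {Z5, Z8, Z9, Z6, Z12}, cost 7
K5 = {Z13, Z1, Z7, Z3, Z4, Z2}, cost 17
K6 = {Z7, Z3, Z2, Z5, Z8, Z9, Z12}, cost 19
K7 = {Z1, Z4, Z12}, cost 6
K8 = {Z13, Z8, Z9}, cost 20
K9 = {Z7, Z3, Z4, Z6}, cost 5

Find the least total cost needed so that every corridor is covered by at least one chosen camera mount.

K4, K5 cover every corridor at cost 7 + 17 = 24.
Any cover uses at least 2 camera mounts; among all covering selections none totals below 24.

24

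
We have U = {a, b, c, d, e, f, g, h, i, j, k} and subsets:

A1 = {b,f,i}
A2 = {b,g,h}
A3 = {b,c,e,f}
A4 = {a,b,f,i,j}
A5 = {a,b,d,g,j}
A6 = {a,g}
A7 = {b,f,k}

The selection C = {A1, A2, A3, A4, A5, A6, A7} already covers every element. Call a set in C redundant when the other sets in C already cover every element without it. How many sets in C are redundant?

3

Drop A1: the rest still cover every element — redundant.
Drop A2: h uncovered — not redundant.
Drop A3: c, e uncovered — not redundant.
Drop A4: the rest still cover every element — redundant.
Drop A5: d uncovered — not redundant.
Drop A6: the rest still cover every element — redundant.
Drop A7: k uncovered — not redundant.
3 redundant: A1, A4, A6.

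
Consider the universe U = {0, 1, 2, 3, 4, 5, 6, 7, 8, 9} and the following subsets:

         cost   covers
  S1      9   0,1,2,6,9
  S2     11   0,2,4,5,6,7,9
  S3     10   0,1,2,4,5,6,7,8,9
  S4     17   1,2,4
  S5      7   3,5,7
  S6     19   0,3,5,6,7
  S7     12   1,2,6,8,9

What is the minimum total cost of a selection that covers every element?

S3, S5 cover every element at cost 10 + 7 = 17.
Any cover uses at least 2 sets; among all covering selections none totals below 17.

17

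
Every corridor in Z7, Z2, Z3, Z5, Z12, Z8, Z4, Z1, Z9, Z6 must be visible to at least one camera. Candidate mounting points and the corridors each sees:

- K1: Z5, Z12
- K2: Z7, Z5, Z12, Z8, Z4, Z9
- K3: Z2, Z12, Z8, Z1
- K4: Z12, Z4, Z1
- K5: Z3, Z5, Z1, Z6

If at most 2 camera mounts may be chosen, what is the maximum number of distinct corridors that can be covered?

9

Choosing K2, K5 covers {Z7, Z3, Z5, Z12, Z8, Z4, Z1, Z9, Z6} — 9 corridors.
No choice of 2 camera mounts does better; here Z2 is left uncovered.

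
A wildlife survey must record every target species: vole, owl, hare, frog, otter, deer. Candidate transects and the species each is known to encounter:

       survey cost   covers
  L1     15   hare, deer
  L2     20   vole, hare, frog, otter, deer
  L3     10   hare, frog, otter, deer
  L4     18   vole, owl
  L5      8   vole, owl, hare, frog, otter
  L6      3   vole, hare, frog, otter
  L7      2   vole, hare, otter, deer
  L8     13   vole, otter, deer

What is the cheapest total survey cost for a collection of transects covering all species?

L5, L7 cover every species at survey cost 8 + 2 = 10.
Any cover uses at least 2 transects; among all covering selections none totals below 10.
Greedy by coverage-per-survey cost would pick L7, L6, L5 for 13 — worse than the optimum 10.

10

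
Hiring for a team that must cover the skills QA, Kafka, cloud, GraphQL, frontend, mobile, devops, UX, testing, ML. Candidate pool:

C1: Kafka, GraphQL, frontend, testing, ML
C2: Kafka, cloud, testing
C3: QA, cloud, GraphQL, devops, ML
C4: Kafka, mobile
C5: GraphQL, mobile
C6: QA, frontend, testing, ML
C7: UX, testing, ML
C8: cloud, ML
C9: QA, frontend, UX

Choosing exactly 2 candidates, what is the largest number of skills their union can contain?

8

Choosing C1, C3 covers {QA, Kafka, cloud, GraphQL, frontend, devops, testing, ML} — 8 skills.
No choice of 2 candidates does better; here mobile, UX are left uncovered.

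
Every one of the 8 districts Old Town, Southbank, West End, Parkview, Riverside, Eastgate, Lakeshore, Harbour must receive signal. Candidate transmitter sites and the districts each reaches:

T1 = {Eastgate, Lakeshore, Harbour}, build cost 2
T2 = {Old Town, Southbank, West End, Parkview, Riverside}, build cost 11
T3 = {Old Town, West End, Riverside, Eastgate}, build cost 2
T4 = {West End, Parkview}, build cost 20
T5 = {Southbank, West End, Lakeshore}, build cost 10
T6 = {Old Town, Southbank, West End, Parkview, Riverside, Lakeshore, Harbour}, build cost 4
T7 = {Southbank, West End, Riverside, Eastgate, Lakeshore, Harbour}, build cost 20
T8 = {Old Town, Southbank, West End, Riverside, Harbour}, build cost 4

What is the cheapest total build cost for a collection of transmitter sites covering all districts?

6

T1, T6 cover every district at build cost 2 + 4 = 6.
Any cover uses at least 2 transmitter sites; among all covering selections none totals below 6.
Greedy by coverage-per-build cost would pick T3, T1, T6 for 8 — worse than the optimum 6.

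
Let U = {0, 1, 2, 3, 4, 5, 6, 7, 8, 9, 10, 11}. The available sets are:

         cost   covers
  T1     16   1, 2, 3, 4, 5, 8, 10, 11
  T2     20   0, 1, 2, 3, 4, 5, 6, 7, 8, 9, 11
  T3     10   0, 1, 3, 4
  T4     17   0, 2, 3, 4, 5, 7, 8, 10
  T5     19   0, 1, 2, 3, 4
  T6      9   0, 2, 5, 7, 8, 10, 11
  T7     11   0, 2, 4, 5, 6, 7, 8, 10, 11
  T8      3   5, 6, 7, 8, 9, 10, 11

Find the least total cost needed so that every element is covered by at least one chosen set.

T5, T8 cover every element at cost 19 + 3 = 22.
Any cover uses at least 2 sets; among all covering selections none totals below 22.

22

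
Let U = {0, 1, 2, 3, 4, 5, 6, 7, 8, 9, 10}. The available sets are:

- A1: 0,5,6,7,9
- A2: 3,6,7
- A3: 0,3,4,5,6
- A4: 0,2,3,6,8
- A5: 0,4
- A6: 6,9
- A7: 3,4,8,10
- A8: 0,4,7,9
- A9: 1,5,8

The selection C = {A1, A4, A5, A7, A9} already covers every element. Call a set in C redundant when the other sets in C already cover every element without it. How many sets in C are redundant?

Drop A1: 7, 9 uncovered — not redundant.
Drop A4: 2 uncovered — not redundant.
Drop A5: the rest still cover every element — redundant.
Drop A7: 10 uncovered — not redundant.
Drop A9: 1 uncovered — not redundant.
1 redundant: A5.

1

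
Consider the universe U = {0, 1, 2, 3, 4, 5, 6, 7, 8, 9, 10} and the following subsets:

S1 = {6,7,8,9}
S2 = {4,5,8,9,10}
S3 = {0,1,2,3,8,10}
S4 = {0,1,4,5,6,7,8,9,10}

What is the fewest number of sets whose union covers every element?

S3, S4 together cover {0, 1, 2, 3, 4, 5, 6, 7, 8, 9, 10} — every element.
No single set contains all 11 elements, so 2 is optimal.

2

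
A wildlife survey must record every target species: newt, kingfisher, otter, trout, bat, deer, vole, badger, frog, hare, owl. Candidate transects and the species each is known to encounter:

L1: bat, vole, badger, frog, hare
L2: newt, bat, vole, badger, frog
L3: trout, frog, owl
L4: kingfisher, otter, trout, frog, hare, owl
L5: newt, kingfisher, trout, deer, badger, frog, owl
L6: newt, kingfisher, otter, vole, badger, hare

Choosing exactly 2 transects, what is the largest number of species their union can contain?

10

Choosing L1, L5 covers {newt, kingfisher, trout, bat, deer, vole, badger, frog, hare, owl} — 10 species.
No choice of 2 transects does better; here otter is left uncovered.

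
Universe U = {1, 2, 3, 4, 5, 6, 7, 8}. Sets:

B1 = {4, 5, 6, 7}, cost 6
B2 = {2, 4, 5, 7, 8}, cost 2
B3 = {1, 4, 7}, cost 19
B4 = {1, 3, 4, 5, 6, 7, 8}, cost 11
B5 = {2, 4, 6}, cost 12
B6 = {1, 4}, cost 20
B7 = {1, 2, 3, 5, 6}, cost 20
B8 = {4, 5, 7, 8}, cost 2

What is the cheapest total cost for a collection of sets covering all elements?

13

B2, B4 cover every element at cost 2 + 11 = 13.
Any cover uses at least 2 sets; among all covering selections none totals below 13.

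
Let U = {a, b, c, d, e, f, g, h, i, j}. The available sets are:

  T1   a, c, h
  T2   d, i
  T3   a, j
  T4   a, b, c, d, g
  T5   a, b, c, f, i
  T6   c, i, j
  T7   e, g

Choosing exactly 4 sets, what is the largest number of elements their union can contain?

9

Choosing T1, T2, T5, T7 covers {a, b, c, d, e, f, g, h, i} — 9 elements.
No choice of 4 sets does better; here j is left uncovered.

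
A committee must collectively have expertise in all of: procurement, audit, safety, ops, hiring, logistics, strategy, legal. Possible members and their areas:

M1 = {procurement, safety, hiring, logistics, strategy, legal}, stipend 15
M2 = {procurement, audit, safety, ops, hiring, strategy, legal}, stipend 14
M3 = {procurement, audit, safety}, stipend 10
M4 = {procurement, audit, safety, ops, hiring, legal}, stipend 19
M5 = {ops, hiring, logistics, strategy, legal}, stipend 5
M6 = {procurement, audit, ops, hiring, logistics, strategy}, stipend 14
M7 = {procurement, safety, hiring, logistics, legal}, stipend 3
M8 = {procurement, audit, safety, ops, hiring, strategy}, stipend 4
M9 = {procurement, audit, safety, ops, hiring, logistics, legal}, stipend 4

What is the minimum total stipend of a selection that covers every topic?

7

M7, M8 cover every topic at stipend 3 + 4 = 7.
Any cover uses at least 2 members; among all covering selections none totals below 7.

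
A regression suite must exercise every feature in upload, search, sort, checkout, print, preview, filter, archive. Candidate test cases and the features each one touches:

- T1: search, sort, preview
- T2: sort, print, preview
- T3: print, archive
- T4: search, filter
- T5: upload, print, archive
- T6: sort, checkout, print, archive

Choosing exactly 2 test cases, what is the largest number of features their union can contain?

6

Choosing T1, T5 covers {upload, search, sort, print, preview, archive} — 6 features.
No choice of 2 test cases does better; here checkout, filter are left uncovered.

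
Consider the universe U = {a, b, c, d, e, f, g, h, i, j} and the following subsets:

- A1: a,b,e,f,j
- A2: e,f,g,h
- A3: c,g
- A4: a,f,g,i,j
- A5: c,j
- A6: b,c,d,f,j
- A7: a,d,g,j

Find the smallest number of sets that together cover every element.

A2, A4, A6 together cover {a, b, c, d, e, f, g, h, i, j} — every element.
No 2 of the 7 sets cover everything (all 21 pairs fall short), so 3 is minimum.

3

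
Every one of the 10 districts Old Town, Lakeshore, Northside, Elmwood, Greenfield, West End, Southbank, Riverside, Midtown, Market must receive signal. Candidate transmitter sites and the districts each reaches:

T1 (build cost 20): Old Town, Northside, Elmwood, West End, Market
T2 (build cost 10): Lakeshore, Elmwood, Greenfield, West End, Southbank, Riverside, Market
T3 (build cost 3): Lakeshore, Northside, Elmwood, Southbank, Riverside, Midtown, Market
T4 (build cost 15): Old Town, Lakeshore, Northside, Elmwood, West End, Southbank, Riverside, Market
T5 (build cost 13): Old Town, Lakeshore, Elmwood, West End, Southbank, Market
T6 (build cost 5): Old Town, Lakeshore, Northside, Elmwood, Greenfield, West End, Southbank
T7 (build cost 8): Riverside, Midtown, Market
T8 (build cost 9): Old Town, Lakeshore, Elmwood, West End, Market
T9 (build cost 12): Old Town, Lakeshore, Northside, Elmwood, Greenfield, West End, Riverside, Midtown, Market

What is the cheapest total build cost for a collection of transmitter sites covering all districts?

T3, T6 cover every district at build cost 3 + 5 = 8.
Any cover uses at least 2 transmitter sites; among all covering selections none totals below 8.

8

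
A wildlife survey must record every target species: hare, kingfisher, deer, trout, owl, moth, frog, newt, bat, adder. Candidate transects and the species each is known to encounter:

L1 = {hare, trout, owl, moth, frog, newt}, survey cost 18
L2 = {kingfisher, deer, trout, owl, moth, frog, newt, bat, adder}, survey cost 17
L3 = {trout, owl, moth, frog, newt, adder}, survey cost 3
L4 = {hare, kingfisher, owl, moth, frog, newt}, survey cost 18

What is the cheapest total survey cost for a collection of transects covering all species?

35

L1, L2 cover every species at survey cost 18 + 17 = 35.
Any cover uses at least 2 transects; among all covering selections none totals below 35.
Greedy by coverage-per-survey cost would pick L3, L2, L1 for 38 — worse than the optimum 35.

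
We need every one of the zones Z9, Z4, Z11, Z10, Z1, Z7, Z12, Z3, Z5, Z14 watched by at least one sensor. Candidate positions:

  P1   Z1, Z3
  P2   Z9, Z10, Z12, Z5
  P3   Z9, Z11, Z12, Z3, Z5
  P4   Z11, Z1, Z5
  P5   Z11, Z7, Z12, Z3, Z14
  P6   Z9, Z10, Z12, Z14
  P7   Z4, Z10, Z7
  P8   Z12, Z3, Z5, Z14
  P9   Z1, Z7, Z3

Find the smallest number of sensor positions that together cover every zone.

4

P1, P2, P5, P7 together cover {Z9, Z4, Z11, Z10, Z1, Z7, Z12, Z3, Z5, Z14} — every zone.
No 3 of the 9 sensor positions cover everything (all 84 triples fall short), so 4 is minimum.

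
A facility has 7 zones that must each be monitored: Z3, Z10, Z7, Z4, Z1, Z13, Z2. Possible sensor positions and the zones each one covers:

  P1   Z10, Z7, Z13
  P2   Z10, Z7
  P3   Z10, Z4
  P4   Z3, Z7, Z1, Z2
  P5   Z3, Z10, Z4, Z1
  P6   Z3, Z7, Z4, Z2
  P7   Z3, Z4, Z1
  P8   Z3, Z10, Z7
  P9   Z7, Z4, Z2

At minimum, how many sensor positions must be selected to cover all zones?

3

P1, P3, P4 together cover {Z3, Z10, Z7, Z4, Z1, Z13, Z2} — every zone.
No 2 of the 9 sensor positions cover everything (all 36 pairs fall short), so 3 is minimum.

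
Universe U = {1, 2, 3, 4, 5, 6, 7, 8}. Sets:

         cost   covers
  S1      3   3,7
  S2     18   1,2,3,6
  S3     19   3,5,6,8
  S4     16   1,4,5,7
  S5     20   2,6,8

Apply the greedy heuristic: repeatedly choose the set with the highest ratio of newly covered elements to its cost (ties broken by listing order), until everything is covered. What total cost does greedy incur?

Pick 1: S1 adds 2 new (3, 7) at cost 3 (ratio 2/3).
Pick 2: S4 adds 3 new (1, 4, 5) at cost 16 (ratio 3/16).
Pick 3: S5 adds 3 new (2, 6, 8) at cost 20 (ratio 3/20).
Greedy total cost: 3 + 16 + 20 = 39.

39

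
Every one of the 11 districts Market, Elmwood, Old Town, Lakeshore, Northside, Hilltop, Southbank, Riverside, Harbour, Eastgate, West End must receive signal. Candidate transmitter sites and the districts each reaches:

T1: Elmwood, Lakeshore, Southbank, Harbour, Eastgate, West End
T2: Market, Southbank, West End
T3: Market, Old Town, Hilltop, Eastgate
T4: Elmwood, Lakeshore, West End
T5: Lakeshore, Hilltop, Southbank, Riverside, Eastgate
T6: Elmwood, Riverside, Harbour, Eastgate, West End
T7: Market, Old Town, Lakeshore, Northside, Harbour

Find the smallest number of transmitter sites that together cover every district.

3

T1, T5, T7 together cover {Market, Elmwood, Old Town, Lakeshore, Northside, Hilltop, Southbank, Riverside, Harbour, Eastgate, West End} — every district.
No 2 of the 7 transmitter sites cover everything (all 21 pairs fall short), so 3 is minimum.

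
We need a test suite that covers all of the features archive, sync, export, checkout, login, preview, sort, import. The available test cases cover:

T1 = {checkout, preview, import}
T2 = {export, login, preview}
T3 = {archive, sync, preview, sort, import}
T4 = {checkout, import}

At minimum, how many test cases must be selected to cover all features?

T1, T2, T3 together cover {archive, sync, export, checkout, login, preview, sort, import} — every feature.
No 2 of the 4 test cases cover everything (all 6 pairs fall short), so 3 is minimum.

3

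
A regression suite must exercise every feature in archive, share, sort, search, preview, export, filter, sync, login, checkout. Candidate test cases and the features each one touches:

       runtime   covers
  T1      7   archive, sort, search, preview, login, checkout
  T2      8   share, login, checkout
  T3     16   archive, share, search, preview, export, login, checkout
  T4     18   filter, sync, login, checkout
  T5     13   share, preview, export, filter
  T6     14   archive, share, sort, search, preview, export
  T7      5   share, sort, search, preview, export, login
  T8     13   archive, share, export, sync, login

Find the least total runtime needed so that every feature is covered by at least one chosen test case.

T1, T4, T7 cover every feature at runtime 7 + 18 + 5 = 30.
Any cover uses at least 2 test cases; among all covering selections none totals below 30.

30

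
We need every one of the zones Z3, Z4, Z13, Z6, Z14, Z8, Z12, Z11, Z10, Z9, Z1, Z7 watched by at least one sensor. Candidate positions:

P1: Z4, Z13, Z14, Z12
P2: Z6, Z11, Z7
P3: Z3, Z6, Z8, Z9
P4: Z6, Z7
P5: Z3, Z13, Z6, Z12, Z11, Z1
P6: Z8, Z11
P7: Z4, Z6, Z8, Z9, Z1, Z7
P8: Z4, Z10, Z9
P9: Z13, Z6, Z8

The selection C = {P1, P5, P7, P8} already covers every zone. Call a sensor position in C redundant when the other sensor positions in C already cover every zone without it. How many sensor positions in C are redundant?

Drop P1: Z14 uncovered — not redundant.
Drop P5: Z3, Z11 uncovered — not redundant.
Drop P7: Z8, Z7 uncovered — not redundant.
Drop P8: Z10 uncovered — not redundant.
None of the sensor positions in C is redundant.

0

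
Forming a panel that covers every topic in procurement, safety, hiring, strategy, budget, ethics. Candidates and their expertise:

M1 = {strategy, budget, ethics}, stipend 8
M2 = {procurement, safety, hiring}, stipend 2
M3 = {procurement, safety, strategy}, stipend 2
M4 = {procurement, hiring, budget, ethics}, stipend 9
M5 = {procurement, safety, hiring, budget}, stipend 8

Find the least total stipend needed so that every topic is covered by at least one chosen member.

10

M1, M2 cover every topic at stipend 8 + 2 = 10.
Any cover uses at least 2 members; among all covering selections none totals below 10.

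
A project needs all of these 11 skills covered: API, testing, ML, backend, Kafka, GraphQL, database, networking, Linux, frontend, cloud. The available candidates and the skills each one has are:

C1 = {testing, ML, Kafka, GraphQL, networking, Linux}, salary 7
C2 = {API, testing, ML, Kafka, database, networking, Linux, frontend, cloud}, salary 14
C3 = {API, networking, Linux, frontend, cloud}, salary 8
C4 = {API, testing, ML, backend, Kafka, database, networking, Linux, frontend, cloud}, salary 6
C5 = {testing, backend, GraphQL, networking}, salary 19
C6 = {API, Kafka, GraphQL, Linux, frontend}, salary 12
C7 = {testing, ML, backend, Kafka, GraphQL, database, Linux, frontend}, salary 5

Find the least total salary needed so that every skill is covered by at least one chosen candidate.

C4, C7 cover every skill at salary 6 + 5 = 11.
Any cover uses at least 2 candidates; among all covering selections none totals below 11.

11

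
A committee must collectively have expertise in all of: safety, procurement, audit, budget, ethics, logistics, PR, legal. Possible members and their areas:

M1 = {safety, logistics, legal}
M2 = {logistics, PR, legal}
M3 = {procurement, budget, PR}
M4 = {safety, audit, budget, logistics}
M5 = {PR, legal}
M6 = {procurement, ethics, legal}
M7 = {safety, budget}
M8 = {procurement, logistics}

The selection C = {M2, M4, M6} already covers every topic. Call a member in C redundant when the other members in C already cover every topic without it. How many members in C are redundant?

Drop M2: PR uncovered — not redundant.
Drop M4: safety, audit, budget uncovered — not redundant.
Drop M6: procurement, ethics uncovered — not redundant.
None of the members in C is redundant.

0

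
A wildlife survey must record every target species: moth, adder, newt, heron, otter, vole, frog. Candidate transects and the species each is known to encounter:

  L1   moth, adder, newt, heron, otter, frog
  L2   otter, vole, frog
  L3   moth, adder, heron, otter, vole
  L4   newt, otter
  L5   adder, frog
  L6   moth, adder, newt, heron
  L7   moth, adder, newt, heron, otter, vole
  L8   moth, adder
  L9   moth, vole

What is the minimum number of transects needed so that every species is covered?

L1, L2 together cover {moth, adder, newt, heron, otter, vole, frog} — every species.
No single transect contains all 7 species, so 2 is optimal.

2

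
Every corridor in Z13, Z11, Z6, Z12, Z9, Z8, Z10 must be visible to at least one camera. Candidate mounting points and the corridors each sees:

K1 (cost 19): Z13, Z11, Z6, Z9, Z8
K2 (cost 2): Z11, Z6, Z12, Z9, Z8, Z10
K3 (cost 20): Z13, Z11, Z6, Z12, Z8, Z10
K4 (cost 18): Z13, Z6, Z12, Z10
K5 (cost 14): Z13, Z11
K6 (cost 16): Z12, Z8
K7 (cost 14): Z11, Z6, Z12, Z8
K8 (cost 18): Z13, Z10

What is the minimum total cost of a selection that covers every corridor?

16

K2, K5 cover every corridor at cost 2 + 14 = 16.
Any cover uses at least 2 camera mounts; among all covering selections none totals below 16.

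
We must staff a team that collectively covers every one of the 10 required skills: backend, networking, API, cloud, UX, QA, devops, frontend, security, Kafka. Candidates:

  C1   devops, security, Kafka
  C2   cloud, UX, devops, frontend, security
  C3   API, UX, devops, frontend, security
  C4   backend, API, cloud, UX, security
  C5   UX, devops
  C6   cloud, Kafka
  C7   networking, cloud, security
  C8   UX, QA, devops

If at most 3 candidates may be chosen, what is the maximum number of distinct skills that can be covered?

Choosing C1, C2, C4 covers {backend, API, cloud, UX, devops, frontend, security, Kafka} — 8 skills.
No choice of 3 candidates does better; here networking, QA are left uncovered.

8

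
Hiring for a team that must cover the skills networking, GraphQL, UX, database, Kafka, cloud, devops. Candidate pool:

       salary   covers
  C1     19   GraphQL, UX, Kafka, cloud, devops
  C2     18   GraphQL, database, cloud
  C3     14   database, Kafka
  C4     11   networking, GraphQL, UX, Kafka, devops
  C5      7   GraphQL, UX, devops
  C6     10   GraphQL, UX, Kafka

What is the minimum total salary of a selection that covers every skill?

29

C2, C4 cover every skill at salary 18 + 11 = 29.
Any cover uses at least 2 candidates; among all covering selections none totals below 29.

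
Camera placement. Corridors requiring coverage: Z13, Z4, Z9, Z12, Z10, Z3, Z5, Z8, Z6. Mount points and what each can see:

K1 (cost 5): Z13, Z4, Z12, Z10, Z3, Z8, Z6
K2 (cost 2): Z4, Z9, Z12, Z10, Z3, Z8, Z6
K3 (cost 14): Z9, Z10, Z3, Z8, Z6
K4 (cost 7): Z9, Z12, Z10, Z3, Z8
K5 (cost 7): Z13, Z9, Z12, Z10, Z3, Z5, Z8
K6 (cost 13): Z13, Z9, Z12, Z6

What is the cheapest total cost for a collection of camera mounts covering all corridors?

9

K2, K5 cover every corridor at cost 2 + 7 = 9.
Any cover uses at least 2 camera mounts; among all covering selections none totals below 9.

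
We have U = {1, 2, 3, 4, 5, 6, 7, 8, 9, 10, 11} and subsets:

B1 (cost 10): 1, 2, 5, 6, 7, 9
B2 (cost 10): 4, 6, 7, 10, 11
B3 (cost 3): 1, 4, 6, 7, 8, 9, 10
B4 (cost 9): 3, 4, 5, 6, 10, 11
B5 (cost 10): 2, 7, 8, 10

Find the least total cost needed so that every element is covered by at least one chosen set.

B1, B3, B4 cover every element at cost 10 + 3 + 9 = 22.
Any cover uses at least 3 sets; among all covering selections none totals below 22.

22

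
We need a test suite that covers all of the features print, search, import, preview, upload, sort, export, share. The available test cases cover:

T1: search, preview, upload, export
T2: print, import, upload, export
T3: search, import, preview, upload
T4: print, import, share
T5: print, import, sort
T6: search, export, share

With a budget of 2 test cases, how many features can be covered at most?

7

Choosing T1, T4 covers {print, search, import, preview, upload, export, share} — 7 features.
No choice of 2 test cases does better; here sort is left uncovered.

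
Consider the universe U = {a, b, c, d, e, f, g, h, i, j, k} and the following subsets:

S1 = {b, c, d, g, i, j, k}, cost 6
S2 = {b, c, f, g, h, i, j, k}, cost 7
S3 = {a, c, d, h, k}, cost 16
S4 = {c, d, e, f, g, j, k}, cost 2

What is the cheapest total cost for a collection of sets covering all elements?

24

S1, S3, S4 cover every element at cost 6 + 16 + 2 = 24.
Any cover uses at least 3 sets; among all covering selections none totals below 24.
Greedy by coverage-per-cost would pick S4, S2, S3 for 25 — worse than the optimum 24.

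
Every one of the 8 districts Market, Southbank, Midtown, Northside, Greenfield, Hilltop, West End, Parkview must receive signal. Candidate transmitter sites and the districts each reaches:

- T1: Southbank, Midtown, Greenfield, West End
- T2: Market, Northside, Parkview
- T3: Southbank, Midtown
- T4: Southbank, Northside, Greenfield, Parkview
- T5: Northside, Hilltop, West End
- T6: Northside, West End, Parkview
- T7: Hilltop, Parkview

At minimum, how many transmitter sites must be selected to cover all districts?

3

T1, T2, T5 together cover {Market, Southbank, Midtown, Northside, Greenfield, Hilltop, West End, Parkview} — every district.
No 2 of the 7 transmitter sites cover everything (all 21 pairs fall short), so 3 is minimum.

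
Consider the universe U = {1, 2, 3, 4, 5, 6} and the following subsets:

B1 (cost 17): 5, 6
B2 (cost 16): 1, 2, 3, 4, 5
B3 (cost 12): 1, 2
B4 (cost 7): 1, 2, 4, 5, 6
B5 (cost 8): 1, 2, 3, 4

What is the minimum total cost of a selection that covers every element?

B4, B5 cover every element at cost 7 + 8 = 15.
Any cover uses at least 2 sets; among all covering selections none totals below 15.

15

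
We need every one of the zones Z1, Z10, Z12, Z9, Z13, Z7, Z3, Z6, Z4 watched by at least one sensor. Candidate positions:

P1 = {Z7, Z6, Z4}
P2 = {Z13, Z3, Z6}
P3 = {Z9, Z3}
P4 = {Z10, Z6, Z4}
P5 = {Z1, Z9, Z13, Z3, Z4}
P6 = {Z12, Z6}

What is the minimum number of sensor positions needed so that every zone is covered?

4

P1, P4, P5, P6 together cover {Z1, Z10, Z12, Z9, Z13, Z7, Z3, Z6, Z4} — every zone.
No 3 of the 6 sensor positions cover everything (all 20 triples fall short), so 4 is minimum.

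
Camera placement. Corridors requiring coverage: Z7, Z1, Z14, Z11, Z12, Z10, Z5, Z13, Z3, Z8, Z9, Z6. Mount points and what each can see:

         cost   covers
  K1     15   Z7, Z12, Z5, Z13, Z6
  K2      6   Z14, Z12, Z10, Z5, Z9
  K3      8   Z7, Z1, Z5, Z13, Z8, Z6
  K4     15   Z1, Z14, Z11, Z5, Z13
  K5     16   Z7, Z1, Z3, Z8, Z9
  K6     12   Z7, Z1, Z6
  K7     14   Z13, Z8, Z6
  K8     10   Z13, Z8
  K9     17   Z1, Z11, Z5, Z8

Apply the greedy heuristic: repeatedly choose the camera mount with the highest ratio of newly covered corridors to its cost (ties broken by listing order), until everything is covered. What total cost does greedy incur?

Pick 1: K2 adds 5 new (Z14, Z12, Z10, Z5, Z9) at cost 6 (ratio 5/6).
Pick 2: K3 adds 5 new (Z7, Z1, Z13, Z8, Z6) at cost 8 (ratio 5/8).
Pick 3: K4 adds 1 new (Z11) at cost 15 (ratio 1/15).
Pick 4: K5 adds 1 new (Z3) at cost 16 (ratio 1/16).
Greedy total cost: 6 + 8 + 15 + 16 = 45.

45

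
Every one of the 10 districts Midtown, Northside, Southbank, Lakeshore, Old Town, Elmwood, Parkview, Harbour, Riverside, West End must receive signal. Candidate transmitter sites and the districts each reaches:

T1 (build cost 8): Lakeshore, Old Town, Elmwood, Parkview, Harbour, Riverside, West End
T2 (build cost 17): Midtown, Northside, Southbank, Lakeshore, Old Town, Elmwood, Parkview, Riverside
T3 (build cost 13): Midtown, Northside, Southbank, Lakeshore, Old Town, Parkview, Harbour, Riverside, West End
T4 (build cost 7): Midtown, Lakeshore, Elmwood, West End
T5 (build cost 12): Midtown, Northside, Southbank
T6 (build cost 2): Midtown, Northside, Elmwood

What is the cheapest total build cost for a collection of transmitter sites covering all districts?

15

T3, T6 cover every district at build cost 13 + 2 = 15.
Any cover uses at least 2 transmitter sites; among all covering selections none totals below 15.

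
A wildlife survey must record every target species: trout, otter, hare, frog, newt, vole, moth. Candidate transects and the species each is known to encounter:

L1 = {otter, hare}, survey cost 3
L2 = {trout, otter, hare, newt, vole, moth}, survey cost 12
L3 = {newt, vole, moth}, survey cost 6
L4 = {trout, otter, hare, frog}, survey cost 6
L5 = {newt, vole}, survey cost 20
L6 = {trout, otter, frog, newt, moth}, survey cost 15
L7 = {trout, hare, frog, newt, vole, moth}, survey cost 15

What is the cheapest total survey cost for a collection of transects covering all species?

L3, L4 cover every species at survey cost 6 + 6 = 12.
Any cover uses at least 2 transects; among all covering selections none totals below 12.
Greedy by coverage-per-survey cost would pick L1, L3, L4 for 15 — worse than the optimum 12.

12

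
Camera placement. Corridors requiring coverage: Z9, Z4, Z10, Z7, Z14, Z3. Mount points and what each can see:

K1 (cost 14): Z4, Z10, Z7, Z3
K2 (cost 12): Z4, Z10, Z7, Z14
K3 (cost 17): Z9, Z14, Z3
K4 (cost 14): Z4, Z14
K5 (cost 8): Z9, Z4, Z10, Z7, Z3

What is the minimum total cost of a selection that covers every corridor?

K2, K5 cover every corridor at cost 12 + 8 = 20.
Any cover uses at least 2 camera mounts; among all covering selections none totals below 20.

20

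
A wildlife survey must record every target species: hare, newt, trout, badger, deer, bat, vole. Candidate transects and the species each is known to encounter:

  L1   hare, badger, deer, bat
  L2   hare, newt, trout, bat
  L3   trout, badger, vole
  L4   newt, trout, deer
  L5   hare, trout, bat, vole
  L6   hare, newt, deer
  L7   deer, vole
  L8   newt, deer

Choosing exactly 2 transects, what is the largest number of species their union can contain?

6

Choosing L1, L2 covers {hare, newt, trout, badger, deer, bat} — 6 species.
No choice of 2 transects does better; here vole is left uncovered.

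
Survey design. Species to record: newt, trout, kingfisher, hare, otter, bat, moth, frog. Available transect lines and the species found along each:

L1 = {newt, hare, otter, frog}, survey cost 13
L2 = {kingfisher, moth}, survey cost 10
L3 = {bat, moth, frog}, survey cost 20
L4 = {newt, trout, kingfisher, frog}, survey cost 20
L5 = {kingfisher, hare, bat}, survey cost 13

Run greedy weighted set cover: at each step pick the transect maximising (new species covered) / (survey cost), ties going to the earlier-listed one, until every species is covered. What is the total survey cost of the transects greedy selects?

56

Pick 1: L1 adds 4 new (newt, hare, otter, frog) at survey cost 13 (ratio 4/13).
Pick 2: L2 adds 2 new (kingfisher, moth) at survey cost 10 (ratio 2/10).
Pick 3: L5 adds 1 new (bat) at survey cost 13 (ratio 1/13).
Pick 4: L4 adds 1 new (trout) at survey cost 20 (ratio 1/20).
Greedy total survey cost: 13 + 10 + 13 + 20 = 56. (The true optimum is 53, so greedy overshoots here.)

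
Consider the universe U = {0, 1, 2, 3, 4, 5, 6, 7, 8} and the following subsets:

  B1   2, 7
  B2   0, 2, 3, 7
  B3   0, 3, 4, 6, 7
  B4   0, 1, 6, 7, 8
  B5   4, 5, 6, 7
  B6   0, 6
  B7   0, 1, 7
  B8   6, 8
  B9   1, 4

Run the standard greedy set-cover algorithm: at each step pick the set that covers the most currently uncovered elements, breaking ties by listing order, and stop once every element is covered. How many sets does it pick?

Pick 1: B3 covers 5 new elements (0, 3, 4, 6, 7).
Pick 2: B4 covers 2 new elements (1, 8).
Pick 3: B1 covers 1 new elements (2).
Pick 4: B5 covers 1 new elements (5).
Greedy uses 4 sets. (The true minimum is 3.)

4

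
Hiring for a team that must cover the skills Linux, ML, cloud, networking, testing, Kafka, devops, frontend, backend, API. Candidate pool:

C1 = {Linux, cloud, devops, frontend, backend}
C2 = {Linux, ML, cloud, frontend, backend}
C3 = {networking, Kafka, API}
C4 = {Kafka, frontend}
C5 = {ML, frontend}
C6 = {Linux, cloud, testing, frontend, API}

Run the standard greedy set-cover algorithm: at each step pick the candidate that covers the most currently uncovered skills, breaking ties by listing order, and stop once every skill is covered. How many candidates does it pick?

4

Pick 1: C1 covers 5 new skills (Linux, cloud, devops, frontend, backend).
Pick 2: C3 covers 3 new skills (networking, Kafka, API).
Pick 3: C2 covers 1 new skills (ML).
Pick 4: C6 covers 1 new skills (testing).
Greedy uses 4 candidates.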